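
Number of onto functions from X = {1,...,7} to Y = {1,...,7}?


n = |X| = 7, k = |Y| = 7. Surjections via inclusion-exclusion:
S(n,k) = Σ(-1)^i × C(k,i) × (k-i)^n, i=0 to k
i=0: (-1)^0×C(7,0)×7^7 = 823543
i=1: (-1)^1×C(7,1)×6^7 = -1959552
i=2: (-1)^2×C(7,2)×5^7 = 1640625
i=3: (-1)^3×C(7,3)×4^7 = -573440
i=4: (-1)^4×C(7,4)×3^7 = 76545
i=5: (-1)^5×C(7,5)×2^7 = -2688
i=6: (-1)^6×C(7,6)×1^7 = 7
i=7: (-1)^7×C(7,7)×0^7 = 0
Total = 5040

Number of surjections = 5040


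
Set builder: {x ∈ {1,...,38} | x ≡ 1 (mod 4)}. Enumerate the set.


Checking each candidate:
Condition: x in {1,...,38} with x ≡ 1 (mod 4)
Result = {1, 5, 9, 13, 17, 21, 25, 29, 33, 37}

{1, 5, 9, 13, 17, 21, 25, 29, 33, 37}


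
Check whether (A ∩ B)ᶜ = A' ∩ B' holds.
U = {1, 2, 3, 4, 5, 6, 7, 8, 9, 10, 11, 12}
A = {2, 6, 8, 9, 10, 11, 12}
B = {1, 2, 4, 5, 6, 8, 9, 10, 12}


LHS: A ∩ B = {2, 6, 8, 9, 10, 12}
(A ∩ B)' = U \ (A ∩ B) = {1, 3, 4, 5, 7, 11}
A' = {1, 3, 4, 5, 7}, B' = {3, 7, 11}
Claimed RHS: A' ∩ B' = {3, 7}
Identity is INVALID: LHS = {1, 3, 4, 5, 7, 11} but the RHS claimed here equals {3, 7}. The correct form is (A ∩ B)' = A' ∪ B'.

Identity is invalid: (A ∩ B)' = {1, 3, 4, 5, 7, 11} but A' ∩ B' = {3, 7}. The correct De Morgan law is (A ∩ B)' = A' ∪ B'.


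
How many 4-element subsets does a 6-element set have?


C(n,k) = n! / (k!(n-k)!)
C(6,4) = 6! / (4!2!)
= 15

C(6,4) = 15


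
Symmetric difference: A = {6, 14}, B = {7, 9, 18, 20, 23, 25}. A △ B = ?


A △ B = (A \ B) ∪ (B \ A) = elements in exactly one of A or B
A \ B = {6, 14}
B \ A = {7, 9, 18, 20, 23, 25}
A △ B = {6, 7, 9, 14, 18, 20, 23, 25}

A △ B = {6, 7, 9, 14, 18, 20, 23, 25}


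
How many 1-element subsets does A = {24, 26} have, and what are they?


|A| = 2, so A has C(2,1) = 2 subsets of size 1.
Enumerate by choosing 1 elements from A at a time:
{24}, {26}

1-element subsets (2 total): {24}, {26}


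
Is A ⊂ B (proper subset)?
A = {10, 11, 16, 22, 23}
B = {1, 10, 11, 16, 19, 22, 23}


A ⊂ B requires: A ⊆ B AND A ≠ B.
A ⊆ B? Yes
A = B? No
A ⊂ B: Yes (A is a proper subset of B)

Yes, A ⊂ B


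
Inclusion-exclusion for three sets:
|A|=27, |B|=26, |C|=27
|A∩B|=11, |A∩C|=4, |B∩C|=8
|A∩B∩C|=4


|A∪B∪C| = |A|+|B|+|C| - |A∩B|-|A∩C|-|B∩C| + |A∩B∩C|
= 27+26+27 - 11-4-8 + 4
= 80 - 23 + 4
= 61

|A ∪ B ∪ C| = 61


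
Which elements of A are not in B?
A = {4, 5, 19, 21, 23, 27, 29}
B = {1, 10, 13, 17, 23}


A \ B = elements in A but not in B
A = {4, 5, 19, 21, 23, 27, 29}
B = {1, 10, 13, 17, 23}
Remove from A any elements in B
A \ B = {4, 5, 19, 21, 27, 29}

A \ B = {4, 5, 19, 21, 27, 29}


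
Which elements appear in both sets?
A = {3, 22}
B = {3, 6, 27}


A ∩ B = elements in both A and B
A = {3, 22}
B = {3, 6, 27}
A ∩ B = {3}

A ∩ B = {3}


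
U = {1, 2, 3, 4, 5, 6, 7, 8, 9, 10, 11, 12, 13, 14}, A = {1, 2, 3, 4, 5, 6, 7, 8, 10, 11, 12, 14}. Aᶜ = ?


Aᶜ = U \ A = elements in U but not in A
U = {1, 2, 3, 4, 5, 6, 7, 8, 9, 10, 11, 12, 13, 14}
A = {1, 2, 3, 4, 5, 6, 7, 8, 10, 11, 12, 14}
Aᶜ = {9, 13}

Aᶜ = {9, 13}


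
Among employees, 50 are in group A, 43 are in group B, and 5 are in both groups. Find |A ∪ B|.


|A ∪ B| = |A| + |B| - |A ∩ B|
= 50 + 43 - 5
= 88

|A ∪ B| = 88


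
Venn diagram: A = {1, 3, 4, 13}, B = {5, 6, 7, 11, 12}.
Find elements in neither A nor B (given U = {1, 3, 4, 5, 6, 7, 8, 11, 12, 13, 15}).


A = {1, 3, 4, 13}
B = {5, 6, 7, 11, 12}
Region: in neither A nor B (given U = {1, 3, 4, 5, 6, 7, 8, 11, 12, 13, 15})
Elements: {8, 15}

Elements in neither A nor B (given U = {1, 3, 4, 5, 6, 7, 8, 11, 12, 13, 15}): {8, 15}


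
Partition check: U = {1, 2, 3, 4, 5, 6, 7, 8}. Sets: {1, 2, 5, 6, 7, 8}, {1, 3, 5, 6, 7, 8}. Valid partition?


A partition requires: (1) non-empty parts, (2) pairwise disjoint, (3) union = U
Parts: {1, 2, 5, 6, 7, 8}, {1, 3, 5, 6, 7, 8}
Union of parts: {1, 2, 3, 5, 6, 7, 8}
U = {1, 2, 3, 4, 5, 6, 7, 8}
All non-empty? True
Pairwise disjoint? False
Covers U? False

No, not a valid partition


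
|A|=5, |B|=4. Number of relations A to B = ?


A relation from A to B is any subset of A × B.
|A × B| = 5 × 4 = 20
# relations = 2^|A × B| = 2^20 = 1048576

Number of relations = 1048576


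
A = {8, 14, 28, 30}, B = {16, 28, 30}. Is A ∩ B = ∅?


Disjoint means A ∩ B = ∅.
A ∩ B = {28, 30}
A ∩ B ≠ ∅, so A and B are NOT disjoint.

No, A and B are not disjoint (A ∩ B = {28, 30})


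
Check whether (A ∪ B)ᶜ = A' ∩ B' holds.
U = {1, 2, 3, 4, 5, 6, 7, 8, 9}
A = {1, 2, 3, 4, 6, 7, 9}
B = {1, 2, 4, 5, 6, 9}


LHS: A ∪ B = {1, 2, 3, 4, 5, 6, 7, 9}
(A ∪ B)' = U \ (A ∪ B) = {8}
A' = {5, 8}, B' = {3, 7, 8}
Claimed RHS: A' ∩ B' = {8}
Identity is VALID: LHS = RHS = {8} ✓

Identity is valid. (A ∪ B)' = A' ∩ B' = {8}


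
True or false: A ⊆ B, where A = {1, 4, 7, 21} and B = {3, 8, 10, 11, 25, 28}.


A ⊆ B means every element of A is in B.
Elements in A not in B: {1, 4, 7, 21}
So A ⊄ B.

No, A ⊄ B


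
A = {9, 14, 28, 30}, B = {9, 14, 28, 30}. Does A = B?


Two sets are equal iff they have exactly the same elements.
A = {9, 14, 28, 30}
B = {9, 14, 28, 30}
Same elements → A = B

Yes, A = B


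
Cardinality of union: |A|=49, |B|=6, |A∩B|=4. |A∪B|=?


|A ∪ B| = |A| + |B| - |A ∩ B|
= 49 + 6 - 4
= 51

|A ∪ B| = 51


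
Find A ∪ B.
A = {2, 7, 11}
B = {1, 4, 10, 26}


A ∪ B = all elements in A or B (or both)
A = {2, 7, 11}
B = {1, 4, 10, 26}
A ∪ B = {1, 2, 4, 7, 10, 11, 26}

A ∪ B = {1, 2, 4, 7, 10, 11, 26}


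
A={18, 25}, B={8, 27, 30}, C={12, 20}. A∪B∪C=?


A ∪ B = {8, 18, 25, 27, 30}
(A ∪ B) ∪ C = {8, 12, 18, 20, 25, 27, 30}

A ∪ B ∪ C = {8, 12, 18, 20, 25, 27, 30}


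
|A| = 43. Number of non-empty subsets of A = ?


Total subsets = 2^n = 2^43 = 8796093022208
Non-empty subsets exclude the empty set: 2^n - 1
= 8796093022208 - 1
= 8796093022207

Number of non-empty subsets = 8796093022207


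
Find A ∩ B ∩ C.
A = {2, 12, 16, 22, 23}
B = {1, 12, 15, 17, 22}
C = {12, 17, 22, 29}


A ∩ B = {12, 22}
(A ∩ B) ∩ C = {12, 22}

A ∩ B ∩ C = {12, 22}


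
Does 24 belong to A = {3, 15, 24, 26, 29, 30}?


A = {3, 15, 24, 26, 29, 30}
Checking if 24 is in A
24 is in A → True

24 ∈ A


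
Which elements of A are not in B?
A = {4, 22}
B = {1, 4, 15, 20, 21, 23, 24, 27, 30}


A \ B = elements in A but not in B
A = {4, 22}
B = {1, 4, 15, 20, 21, 23, 24, 27, 30}
Remove from A any elements in B
A \ B = {22}

A \ B = {22}


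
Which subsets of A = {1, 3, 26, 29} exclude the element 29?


A subset of A that omits 29 is a subset of A \ {29}, so there are 2^(n-1) = 2^3 = 8 of them.
Subsets excluding 29: ∅, {1}, {3}, {26}, {1, 3}, {1, 26}, {3, 26}, {1, 3, 26}

Subsets excluding 29 (8 total): ∅, {1}, {3}, {26}, {1, 3}, {1, 26}, {3, 26}, {1, 3, 26}


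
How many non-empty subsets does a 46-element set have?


Total subsets = 2^n = 2^46 = 70368744177664
Non-empty subsets exclude the empty set: 2^n - 1
= 70368744177664 - 1
= 70368744177663

Number of non-empty subsets = 70368744177663


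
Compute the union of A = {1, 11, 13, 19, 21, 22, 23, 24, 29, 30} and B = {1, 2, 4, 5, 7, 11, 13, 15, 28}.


A ∪ B = all elements in A or B (or both)
A = {1, 11, 13, 19, 21, 22, 23, 24, 29, 30}
B = {1, 2, 4, 5, 7, 11, 13, 15, 28}
A ∪ B = {1, 2, 4, 5, 7, 11, 13, 15, 19, 21, 22, 23, 24, 28, 29, 30}

A ∪ B = {1, 2, 4, 5, 7, 11, 13, 15, 19, 21, 22, 23, 24, 28, 29, 30}


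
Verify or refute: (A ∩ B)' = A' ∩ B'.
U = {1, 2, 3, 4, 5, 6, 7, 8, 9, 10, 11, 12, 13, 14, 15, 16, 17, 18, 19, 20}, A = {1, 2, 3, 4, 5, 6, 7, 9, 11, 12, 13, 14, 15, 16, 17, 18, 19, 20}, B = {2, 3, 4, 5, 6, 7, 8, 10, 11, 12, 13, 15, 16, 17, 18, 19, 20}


LHS: A ∩ B = {2, 3, 4, 5, 6, 7, 11, 12, 13, 15, 16, 17, 18, 19, 20}
(A ∩ B)' = U \ (A ∩ B) = {1, 8, 9, 10, 14}
A' = {8, 10}, B' = {1, 9, 14}
Claimed RHS: A' ∩ B' = ∅
Identity is INVALID: LHS = {1, 8, 9, 10, 14} but the RHS claimed here equals ∅. The correct form is (A ∩ B)' = A' ∪ B'.

Identity is invalid: (A ∩ B)' = {1, 8, 9, 10, 14} but A' ∩ B' = ∅. The correct De Morgan law is (A ∩ B)' = A' ∪ B'.


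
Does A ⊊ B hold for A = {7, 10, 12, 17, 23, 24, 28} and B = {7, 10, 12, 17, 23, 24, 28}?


A ⊂ B requires: A ⊆ B AND A ≠ B.
A ⊆ B? Yes
A = B? Yes
A = B, so A is not a PROPER subset.

No, A is not a proper subset of B


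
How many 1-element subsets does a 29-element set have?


C(n,k) = n! / (k!(n-k)!)
C(29,1) = 29! / (1!28!)
= 29

C(29,1) = 29


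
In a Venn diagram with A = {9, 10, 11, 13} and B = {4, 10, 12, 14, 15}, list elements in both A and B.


A = {9, 10, 11, 13}
B = {4, 10, 12, 14, 15}
Region: in both A and B
Elements: {10}

Elements in both A and B: {10}


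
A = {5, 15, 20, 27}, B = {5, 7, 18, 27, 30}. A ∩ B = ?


A ∩ B = elements in both A and B
A = {5, 15, 20, 27}
B = {5, 7, 18, 27, 30}
A ∩ B = {5, 27}

A ∩ B = {5, 27}


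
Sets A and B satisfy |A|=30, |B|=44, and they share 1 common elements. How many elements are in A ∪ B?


|A ∪ B| = |A| + |B| - |A ∩ B|
= 30 + 44 - 1
= 73

|A ∪ B| = 73


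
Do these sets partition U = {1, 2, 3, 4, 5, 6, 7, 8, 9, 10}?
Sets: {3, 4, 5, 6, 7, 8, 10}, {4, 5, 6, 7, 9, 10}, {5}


A partition requires: (1) non-empty parts, (2) pairwise disjoint, (3) union = U
Parts: {3, 4, 5, 6, 7, 8, 10}, {4, 5, 6, 7, 9, 10}, {5}
Union of parts: {3, 4, 5, 6, 7, 8, 9, 10}
U = {1, 2, 3, 4, 5, 6, 7, 8, 9, 10}
All non-empty? True
Pairwise disjoint? False
Covers U? False

No, not a valid partition


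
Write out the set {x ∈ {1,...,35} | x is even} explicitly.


Checking each candidate:
Condition: even numbers in {1,...,35}
Result = {2, 4, 6, 8, 10, 12, 14, 16, 18, 20, 22, 24, 26, 28, 30, 32, 34}

{2, 4, 6, 8, 10, 12, 14, 16, 18, 20, 22, 24, 26, 28, 30, 32, 34}


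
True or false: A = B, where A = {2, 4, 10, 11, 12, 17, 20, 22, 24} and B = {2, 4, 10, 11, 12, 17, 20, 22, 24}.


Two sets are equal iff they have exactly the same elements.
A = {2, 4, 10, 11, 12, 17, 20, 22, 24}
B = {2, 4, 10, 11, 12, 17, 20, 22, 24}
Same elements → A = B

Yes, A = B


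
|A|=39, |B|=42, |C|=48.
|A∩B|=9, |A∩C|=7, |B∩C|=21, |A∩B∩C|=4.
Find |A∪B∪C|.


|A∪B∪C| = |A|+|B|+|C| - |A∩B|-|A∩C|-|B∩C| + |A∩B∩C|
= 39+42+48 - 9-7-21 + 4
= 129 - 37 + 4
= 96

|A ∪ B ∪ C| = 96


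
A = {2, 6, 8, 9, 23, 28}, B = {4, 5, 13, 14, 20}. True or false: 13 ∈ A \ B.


A = {2, 6, 8, 9, 23, 28}, B = {4, 5, 13, 14, 20}
A \ B = elements in A but not in B
A \ B = {2, 6, 8, 9, 23, 28}
Checking if 13 ∈ A \ B
13 is not in A \ B → False

13 ∉ A \ B


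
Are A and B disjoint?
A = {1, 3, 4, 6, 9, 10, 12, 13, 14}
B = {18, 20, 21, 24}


Disjoint means A ∩ B = ∅.
A ∩ B = ∅
A ∩ B = ∅, so A and B are disjoint.

Yes, A and B are disjoint


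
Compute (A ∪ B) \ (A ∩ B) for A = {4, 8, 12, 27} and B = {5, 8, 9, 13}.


A △ B = (A \ B) ∪ (B \ A) = elements in exactly one of A or B
A \ B = {4, 12, 27}
B \ A = {5, 9, 13}
A △ B = {4, 5, 9, 12, 13, 27}

A △ B = {4, 5, 9, 12, 13, 27}


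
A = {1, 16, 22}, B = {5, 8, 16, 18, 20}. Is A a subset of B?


A ⊆ B means every element of A is in B.
Elements in A not in B: {1, 22}
So A ⊄ B.

No, A ⊄ B


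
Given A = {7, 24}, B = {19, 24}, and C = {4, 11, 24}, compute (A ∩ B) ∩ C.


A ∩ B = {24}
(A ∩ B) ∩ C = {24}

A ∩ B ∩ C = {24}


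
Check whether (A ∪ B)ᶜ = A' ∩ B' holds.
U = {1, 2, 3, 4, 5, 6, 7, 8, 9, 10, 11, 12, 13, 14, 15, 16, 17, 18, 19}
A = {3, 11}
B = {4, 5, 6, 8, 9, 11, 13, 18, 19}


LHS: A ∪ B = {3, 4, 5, 6, 8, 9, 11, 13, 18, 19}
(A ∪ B)' = U \ (A ∪ B) = {1, 2, 7, 10, 12, 14, 15, 16, 17}
A' = {1, 2, 4, 5, 6, 7, 8, 9, 10, 12, 13, 14, 15, 16, 17, 18, 19}, B' = {1, 2, 3, 7, 10, 12, 14, 15, 16, 17}
Claimed RHS: A' ∩ B' = {1, 2, 7, 10, 12, 14, 15, 16, 17}
Identity is VALID: LHS = RHS = {1, 2, 7, 10, 12, 14, 15, 16, 17} ✓

Identity is valid. (A ∪ B)' = A' ∩ B' = {1, 2, 7, 10, 12, 14, 15, 16, 17}


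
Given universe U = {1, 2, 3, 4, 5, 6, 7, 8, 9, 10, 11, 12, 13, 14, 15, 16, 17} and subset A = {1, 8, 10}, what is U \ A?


Aᶜ = U \ A = elements in U but not in A
U = {1, 2, 3, 4, 5, 6, 7, 8, 9, 10, 11, 12, 13, 14, 15, 16, 17}
A = {1, 8, 10}
Aᶜ = {2, 3, 4, 5, 6, 7, 9, 11, 12, 13, 14, 15, 16, 17}

Aᶜ = {2, 3, 4, 5, 6, 7, 9, 11, 12, 13, 14, 15, 16, 17}


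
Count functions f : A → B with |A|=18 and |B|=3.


Each of |A| = 18 inputs maps to any of |B| = 3 outputs.
# functions = |B|^|A| = 3^18
= 387420489

Number of functions = 387420489


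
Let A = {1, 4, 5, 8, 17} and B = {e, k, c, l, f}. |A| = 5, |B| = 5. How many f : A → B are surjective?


n = |A| = 5, k = |B| = 5. Surjections via inclusion-exclusion:
S(n,k) = Σ(-1)^i × C(k,i) × (k-i)^n, i=0 to k
i=0: (-1)^0×C(5,0)×5^5 = 3125
i=1: (-1)^1×C(5,1)×4^5 = -5120
i=2: (-1)^2×C(5,2)×3^5 = 2430
i=3: (-1)^3×C(5,3)×2^5 = -320
i=4: (-1)^4×C(5,4)×1^5 = 5
i=5: (-1)^5×C(5,5)×0^5 = 0
Total = 120

Number of surjections = 120


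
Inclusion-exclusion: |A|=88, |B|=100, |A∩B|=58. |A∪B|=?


|A ∪ B| = |A| + |B| - |A ∩ B|
= 88 + 100 - 58
= 130

|A ∪ B| = 130


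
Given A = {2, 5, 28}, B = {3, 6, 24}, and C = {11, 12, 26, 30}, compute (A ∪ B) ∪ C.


A ∪ B = {2, 3, 5, 6, 24, 28}
(A ∪ B) ∪ C = {2, 3, 5, 6, 11, 12, 24, 26, 28, 30}

A ∪ B ∪ C = {2, 3, 5, 6, 11, 12, 24, 26, 28, 30}


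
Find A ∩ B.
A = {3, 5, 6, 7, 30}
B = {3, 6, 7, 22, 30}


A ∩ B = elements in both A and B
A = {3, 5, 6, 7, 30}
B = {3, 6, 7, 22, 30}
A ∩ B = {3, 6, 7, 30}

A ∩ B = {3, 6, 7, 30}


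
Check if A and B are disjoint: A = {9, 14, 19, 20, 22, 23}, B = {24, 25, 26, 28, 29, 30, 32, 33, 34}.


Disjoint means A ∩ B = ∅.
A ∩ B = ∅
A ∩ B = ∅, so A and B are disjoint.

Yes, A and B are disjoint


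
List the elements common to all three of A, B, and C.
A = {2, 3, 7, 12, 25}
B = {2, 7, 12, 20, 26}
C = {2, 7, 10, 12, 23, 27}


A ∩ B = {2, 7, 12}
(A ∩ B) ∩ C = {2, 7, 12}

A ∩ B ∩ C = {2, 7, 12}


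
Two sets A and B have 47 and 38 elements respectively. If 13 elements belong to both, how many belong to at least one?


|A ∪ B| = |A| + |B| - |A ∩ B|
= 47 + 38 - 13
= 72

|A ∪ B| = 72


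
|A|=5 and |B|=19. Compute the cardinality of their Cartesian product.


|A × B| = |A| × |B|
= 5 × 19
= 95

|A × B| = 95


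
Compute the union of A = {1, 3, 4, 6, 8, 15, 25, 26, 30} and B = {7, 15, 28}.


A ∪ B = all elements in A or B (or both)
A = {1, 3, 4, 6, 8, 15, 25, 26, 30}
B = {7, 15, 28}
A ∪ B = {1, 3, 4, 6, 7, 8, 15, 25, 26, 28, 30}

A ∪ B = {1, 3, 4, 6, 7, 8, 15, 25, 26, 28, 30}


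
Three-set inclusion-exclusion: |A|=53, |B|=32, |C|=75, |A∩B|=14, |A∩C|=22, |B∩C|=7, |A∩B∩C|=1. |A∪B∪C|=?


|A∪B∪C| = |A|+|B|+|C| - |A∩B|-|A∩C|-|B∩C| + |A∩B∩C|
= 53+32+75 - 14-22-7 + 1
= 160 - 43 + 1
= 118

|A ∪ B ∪ C| = 118


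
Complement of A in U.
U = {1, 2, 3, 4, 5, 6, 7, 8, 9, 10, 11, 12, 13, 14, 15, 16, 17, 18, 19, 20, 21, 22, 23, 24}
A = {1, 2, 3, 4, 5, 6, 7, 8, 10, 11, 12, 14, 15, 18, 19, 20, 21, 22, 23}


Aᶜ = U \ A = elements in U but not in A
U = {1, 2, 3, 4, 5, 6, 7, 8, 9, 10, 11, 12, 13, 14, 15, 16, 17, 18, 19, 20, 21, 22, 23, 24}
A = {1, 2, 3, 4, 5, 6, 7, 8, 10, 11, 12, 14, 15, 18, 19, 20, 21, 22, 23}
Aᶜ = {9, 13, 16, 17, 24}

Aᶜ = {9, 13, 16, 17, 24}


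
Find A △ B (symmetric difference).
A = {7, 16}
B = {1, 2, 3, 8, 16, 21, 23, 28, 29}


A △ B = (A \ B) ∪ (B \ A) = elements in exactly one of A or B
A \ B = {7}
B \ A = {1, 2, 3, 8, 21, 23, 28, 29}
A △ B = {1, 2, 3, 7, 8, 21, 23, 28, 29}

A △ B = {1, 2, 3, 7, 8, 21, 23, 28, 29}


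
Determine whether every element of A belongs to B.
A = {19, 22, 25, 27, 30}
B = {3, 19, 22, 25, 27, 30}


A ⊆ B means every element of A is in B.
All elements of A are in B.
So A ⊆ B.

Yes, A ⊆ B


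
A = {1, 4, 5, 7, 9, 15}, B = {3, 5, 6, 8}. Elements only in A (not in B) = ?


A = {1, 4, 5, 7, 9, 15}
B = {3, 5, 6, 8}
Region: only in A (not in B)
Elements: {1, 4, 7, 9, 15}

Elements only in A (not in B): {1, 4, 7, 9, 15}


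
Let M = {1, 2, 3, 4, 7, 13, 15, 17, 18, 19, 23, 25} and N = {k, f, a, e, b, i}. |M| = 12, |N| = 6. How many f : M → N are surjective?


n = |M| = 12, k = |N| = 6. Surjections via inclusion-exclusion:
S(n,k) = Σ(-1)^i × C(k,i) × (k-i)^n, i=0 to k
i=0: (-1)^0×C(6,0)×6^12 = 2176782336
i=1: (-1)^1×C(6,1)×5^12 = -1464843750
i=2: (-1)^2×C(6,2)×4^12 = 251658240
i=3: (-1)^3×C(6,3)×3^12 = -10628820
i=4: (-1)^4×C(6,4)×2^12 = 61440
i=5: (-1)^5×C(6,5)×1^12 = -6
i=6: (-1)^6×C(6,6)×0^12 = 0
Total = 953029440

Number of surjections = 953029440


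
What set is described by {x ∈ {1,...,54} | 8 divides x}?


Checking each candidate:
Condition: multiples of 8 in {1,...,54}
Result = {8, 16, 24, 32, 40, 48}

{8, 16, 24, 32, 40, 48}


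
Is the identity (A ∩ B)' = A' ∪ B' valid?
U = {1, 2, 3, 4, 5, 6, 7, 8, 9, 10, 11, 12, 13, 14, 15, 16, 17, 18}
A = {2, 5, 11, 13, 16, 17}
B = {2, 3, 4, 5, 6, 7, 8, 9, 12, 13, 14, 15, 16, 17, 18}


LHS: A ∩ B = {2, 5, 13, 16, 17}
(A ∩ B)' = U \ (A ∩ B) = {1, 3, 4, 6, 7, 8, 9, 10, 11, 12, 14, 15, 18}
A' = {1, 3, 4, 6, 7, 8, 9, 10, 12, 14, 15, 18}, B' = {1, 10, 11}
Claimed RHS: A' ∪ B' = {1, 3, 4, 6, 7, 8, 9, 10, 11, 12, 14, 15, 18}
Identity is VALID: LHS = RHS = {1, 3, 4, 6, 7, 8, 9, 10, 11, 12, 14, 15, 18} ✓

Identity is valid. (A ∩ B)' = A' ∪ B' = {1, 3, 4, 6, 7, 8, 9, 10, 11, 12, 14, 15, 18}


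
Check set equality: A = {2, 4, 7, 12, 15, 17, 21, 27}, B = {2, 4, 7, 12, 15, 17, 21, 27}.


Two sets are equal iff they have exactly the same elements.
A = {2, 4, 7, 12, 15, 17, 21, 27}
B = {2, 4, 7, 12, 15, 17, 21, 27}
Same elements → A = B

Yes, A = B


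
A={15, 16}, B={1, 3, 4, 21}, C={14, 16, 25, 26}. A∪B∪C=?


A ∪ B = {1, 3, 4, 15, 16, 21}
(A ∪ B) ∪ C = {1, 3, 4, 14, 15, 16, 21, 25, 26}

A ∪ B ∪ C = {1, 3, 4, 14, 15, 16, 21, 25, 26}


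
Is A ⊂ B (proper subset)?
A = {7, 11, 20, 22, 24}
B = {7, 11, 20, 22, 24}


A ⊂ B requires: A ⊆ B AND A ≠ B.
A ⊆ B? Yes
A = B? Yes
A = B, so A is not a PROPER subset.

No, A is not a proper subset of B


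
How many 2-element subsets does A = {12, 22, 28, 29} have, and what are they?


|A| = 4, so A has C(4,2) = 6 subsets of size 2.
Enumerate by choosing 2 elements from A at a time:
{12, 22}, {12, 28}, {12, 29}, {22, 28}, {22, 29}, {28, 29}

2-element subsets (6 total): {12, 22}, {12, 28}, {12, 29}, {22, 28}, {22, 29}, {28, 29}


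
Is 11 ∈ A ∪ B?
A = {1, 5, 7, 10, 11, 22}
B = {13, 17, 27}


A = {1, 5, 7, 10, 11, 22}, B = {13, 17, 27}
A ∪ B = all elements in A or B
A ∪ B = {1, 5, 7, 10, 11, 13, 17, 22, 27}
Checking if 11 ∈ A ∪ B
11 is in A ∪ B → True

11 ∈ A ∪ B


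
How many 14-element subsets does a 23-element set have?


C(n,k) = n! / (k!(n-k)!)
C(23,14) = 23! / (14!9!)
= 817190

C(23,14) = 817190


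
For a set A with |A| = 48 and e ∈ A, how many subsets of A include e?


Subsets of A containing e correspond to subsets of A \ {e}, which has 47 elements.
Count = 2^(n-1) = 2^47
= 140737488355328

Number of subsets containing e = 140737488355328


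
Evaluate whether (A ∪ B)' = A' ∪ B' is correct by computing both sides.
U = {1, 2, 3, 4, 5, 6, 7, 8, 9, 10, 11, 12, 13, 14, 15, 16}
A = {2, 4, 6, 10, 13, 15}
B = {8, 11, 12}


LHS: A ∪ B = {2, 4, 6, 8, 10, 11, 12, 13, 15}
(A ∪ B)' = U \ (A ∪ B) = {1, 3, 5, 7, 9, 14, 16}
A' = {1, 3, 5, 7, 8, 9, 11, 12, 14, 16}, B' = {1, 2, 3, 4, 5, 6, 7, 9, 10, 13, 14, 15, 16}
Claimed RHS: A' ∪ B' = {1, 2, 3, 4, 5, 6, 7, 8, 9, 10, 11, 12, 13, 14, 15, 16}
Identity is INVALID: LHS = {1, 3, 5, 7, 9, 14, 16} but the RHS claimed here equals {1, 2, 3, 4, 5, 6, 7, 8, 9, 10, 11, 12, 13, 14, 15, 16}. The correct form is (A ∪ B)' = A' ∩ B'.

Identity is invalid: (A ∪ B)' = {1, 3, 5, 7, 9, 14, 16} but A' ∪ B' = {1, 2, 3, 4, 5, 6, 7, 8, 9, 10, 11, 12, 13, 14, 15, 16}. The correct De Morgan law is (A ∪ B)' = A' ∩ B'.


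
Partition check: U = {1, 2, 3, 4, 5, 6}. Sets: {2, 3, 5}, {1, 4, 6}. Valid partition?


A partition requires: (1) non-empty parts, (2) pairwise disjoint, (3) union = U
Parts: {2, 3, 5}, {1, 4, 6}
Union of parts: {1, 2, 3, 4, 5, 6}
U = {1, 2, 3, 4, 5, 6}
All non-empty? True
Pairwise disjoint? True
Covers U? True

Yes, valid partition


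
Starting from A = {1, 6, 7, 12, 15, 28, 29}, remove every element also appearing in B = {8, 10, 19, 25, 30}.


A \ B = elements in A but not in B
A = {1, 6, 7, 12, 15, 28, 29}
B = {8, 10, 19, 25, 30}
Remove from A any elements in B
A \ B = {1, 6, 7, 12, 15, 28, 29}

A \ B = {1, 6, 7, 12, 15, 28, 29}


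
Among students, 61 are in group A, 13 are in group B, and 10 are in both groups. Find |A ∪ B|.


|A ∪ B| = |A| + |B| - |A ∩ B|
= 61 + 13 - 10
= 64

|A ∪ B| = 64


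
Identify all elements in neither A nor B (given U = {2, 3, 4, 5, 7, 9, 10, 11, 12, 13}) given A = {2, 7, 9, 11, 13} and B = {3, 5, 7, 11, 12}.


A = {2, 7, 9, 11, 13}
B = {3, 5, 7, 11, 12}
Region: in neither A nor B (given U = {2, 3, 4, 5, 7, 9, 10, 11, 12, 13})
Elements: {4, 10}

Elements in neither A nor B (given U = {2, 3, 4, 5, 7, 9, 10, 11, 12, 13}): {4, 10}


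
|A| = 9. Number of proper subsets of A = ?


Total subsets = 2^n = 2^9 = 512
Proper subsets exclude the set itself: 2^n - 1
= 512 - 1
= 511

Number of proper subsets = 511


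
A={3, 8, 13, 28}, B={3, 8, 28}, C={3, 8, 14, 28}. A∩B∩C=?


A ∩ B = {3, 8, 28}
(A ∩ B) ∩ C = {3, 8, 28}

A ∩ B ∩ C = {3, 8, 28}


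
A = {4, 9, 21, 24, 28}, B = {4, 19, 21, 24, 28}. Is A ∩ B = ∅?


Disjoint means A ∩ B = ∅.
A ∩ B = {4, 21, 24, 28}
A ∩ B ≠ ∅, so A and B are NOT disjoint.

No, A and B are not disjoint (A ∩ B = {4, 21, 24, 28})


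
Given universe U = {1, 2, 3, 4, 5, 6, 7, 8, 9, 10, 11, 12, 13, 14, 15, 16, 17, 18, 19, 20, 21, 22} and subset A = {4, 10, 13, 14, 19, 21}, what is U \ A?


Aᶜ = U \ A = elements in U but not in A
U = {1, 2, 3, 4, 5, 6, 7, 8, 9, 10, 11, 12, 13, 14, 15, 16, 17, 18, 19, 20, 21, 22}
A = {4, 10, 13, 14, 19, 21}
Aᶜ = {1, 2, 3, 5, 6, 7, 8, 9, 11, 12, 15, 16, 17, 18, 20, 22}

Aᶜ = {1, 2, 3, 5, 6, 7, 8, 9, 11, 12, 15, 16, 17, 18, 20, 22}


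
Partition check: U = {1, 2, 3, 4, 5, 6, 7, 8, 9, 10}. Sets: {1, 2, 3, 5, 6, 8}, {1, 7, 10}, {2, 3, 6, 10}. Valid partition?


A partition requires: (1) non-empty parts, (2) pairwise disjoint, (3) union = U
Parts: {1, 2, 3, 5, 6, 8}, {1, 7, 10}, {2, 3, 6, 10}
Union of parts: {1, 2, 3, 5, 6, 7, 8, 10}
U = {1, 2, 3, 4, 5, 6, 7, 8, 9, 10}
All non-empty? True
Pairwise disjoint? False
Covers U? False

No, not a valid partition


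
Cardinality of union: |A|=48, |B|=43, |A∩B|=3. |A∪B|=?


|A ∪ B| = |A| + |B| - |A ∩ B|
= 48 + 43 - 3
= 88

|A ∪ B| = 88


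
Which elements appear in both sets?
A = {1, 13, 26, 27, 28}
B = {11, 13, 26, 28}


A ∩ B = elements in both A and B
A = {1, 13, 26, 27, 28}
B = {11, 13, 26, 28}
A ∩ B = {13, 26, 28}

A ∩ B = {13, 26, 28}


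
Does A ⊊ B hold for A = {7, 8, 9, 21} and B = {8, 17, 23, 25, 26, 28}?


A ⊂ B requires: A ⊆ B AND A ≠ B.
A ⊆ B? No
A ⊄ B, so A is not a proper subset.

No, A is not a proper subset of B


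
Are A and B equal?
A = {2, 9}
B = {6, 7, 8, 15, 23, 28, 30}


Two sets are equal iff they have exactly the same elements.
A = {2, 9}
B = {6, 7, 8, 15, 23, 28, 30}
Differences: {2, 6, 7, 8, 9, 15, 23, 28, 30}
A ≠ B

No, A ≠ B


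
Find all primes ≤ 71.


Checking each candidate:
Condition: primes ≤ 71
Result = {2, 3, 5, 7, 11, 13, 17, 19, 23, 29, 31, 37, 41, 43, 47, 53, 59, 61, 67, 71}

{2, 3, 5, 7, 11, 13, 17, 19, 23, 29, 31, 37, 41, 43, 47, 53, 59, 61, 67, 71}


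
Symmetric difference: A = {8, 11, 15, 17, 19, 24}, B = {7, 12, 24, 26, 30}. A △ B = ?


A △ B = (A \ B) ∪ (B \ A) = elements in exactly one of A or B
A \ B = {8, 11, 15, 17, 19}
B \ A = {7, 12, 26, 30}
A △ B = {7, 8, 11, 12, 15, 17, 19, 26, 30}

A △ B = {7, 8, 11, 12, 15, 17, 19, 26, 30}


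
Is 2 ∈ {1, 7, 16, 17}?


A = {1, 7, 16, 17}
Checking if 2 is in A
2 is not in A → False

2 ∉ A


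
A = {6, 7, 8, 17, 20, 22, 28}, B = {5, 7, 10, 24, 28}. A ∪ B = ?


A ∪ B = all elements in A or B (or both)
A = {6, 7, 8, 17, 20, 22, 28}
B = {5, 7, 10, 24, 28}
A ∪ B = {5, 6, 7, 8, 10, 17, 20, 22, 24, 28}

A ∪ B = {5, 6, 7, 8, 10, 17, 20, 22, 24, 28}


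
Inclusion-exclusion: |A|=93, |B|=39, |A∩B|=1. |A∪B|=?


|A ∪ B| = |A| + |B| - |A ∩ B|
= 93 + 39 - 1
= 131

|A ∪ B| = 131


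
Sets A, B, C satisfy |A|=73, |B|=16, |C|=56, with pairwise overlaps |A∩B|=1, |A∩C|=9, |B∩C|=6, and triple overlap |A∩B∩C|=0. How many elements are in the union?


|A∪B∪C| = |A|+|B|+|C| - |A∩B|-|A∩C|-|B∩C| + |A∩B∩C|
= 73+16+56 - 1-9-6 + 0
= 145 - 16 + 0
= 129

|A ∪ B ∪ C| = 129


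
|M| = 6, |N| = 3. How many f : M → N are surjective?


n = |M| = 6, k = |N| = 3. Surjections via inclusion-exclusion:
S(n,k) = Σ(-1)^i × C(k,i) × (k-i)^n, i=0 to k
i=0: (-1)^0×C(3,0)×3^6 = 729
i=1: (-1)^1×C(3,1)×2^6 = -192
i=2: (-1)^2×C(3,2)×1^6 = 3
i=3: (-1)^3×C(3,3)×0^6 = 0
Total = 540

Number of surjections = 540


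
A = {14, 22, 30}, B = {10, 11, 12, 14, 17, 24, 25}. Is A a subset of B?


A ⊆ B means every element of A is in B.
Elements in A not in B: {22, 30}
So A ⊄ B.

No, A ⊄ B


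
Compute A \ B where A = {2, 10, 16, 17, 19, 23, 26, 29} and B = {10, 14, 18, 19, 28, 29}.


A \ B = elements in A but not in B
A = {2, 10, 16, 17, 19, 23, 26, 29}
B = {10, 14, 18, 19, 28, 29}
Remove from A any elements in B
A \ B = {2, 16, 17, 23, 26}

A \ B = {2, 16, 17, 23, 26}


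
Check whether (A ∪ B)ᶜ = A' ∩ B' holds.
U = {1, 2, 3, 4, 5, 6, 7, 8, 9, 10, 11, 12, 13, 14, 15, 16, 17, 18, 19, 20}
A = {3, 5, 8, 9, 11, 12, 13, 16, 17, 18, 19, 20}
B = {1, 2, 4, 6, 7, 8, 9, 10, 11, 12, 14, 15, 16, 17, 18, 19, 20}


LHS: A ∪ B = {1, 2, 3, 4, 5, 6, 7, 8, 9, 10, 11, 12, 13, 14, 15, 16, 17, 18, 19, 20}
(A ∪ B)' = U \ (A ∪ B) = ∅
A' = {1, 2, 4, 6, 7, 10, 14, 15}, B' = {3, 5, 13}
Claimed RHS: A' ∩ B' = ∅
Identity is VALID: LHS = RHS = ∅ ✓

Identity is valid. (A ∪ B)' = A' ∩ B' = ∅


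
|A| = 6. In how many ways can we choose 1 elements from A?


C(n,k) = n! / (k!(n-k)!)
C(6,1) = 6! / (1!5!)
= 6

C(6,1) = 6


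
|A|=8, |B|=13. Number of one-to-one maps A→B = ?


An injection sends each of |A| = 8 inputs to a distinct output in B.
# injections = |B|·(|B|-1)·…·(|B|-|A|+1) = 13! / (13 - 8)!
= 13 × 12 × 11 × 10 × 9 × 8 × 7 × 6
= 51891840

Number of injections = 51891840


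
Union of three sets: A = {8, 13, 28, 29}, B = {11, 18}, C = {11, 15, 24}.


A ∪ B = {8, 11, 13, 18, 28, 29}
(A ∪ B) ∪ C = {8, 11, 13, 15, 18, 24, 28, 29}

A ∪ B ∪ C = {8, 11, 13, 15, 18, 24, 28, 29}


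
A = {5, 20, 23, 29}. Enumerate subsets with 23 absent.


A subset of A that omits 23 is a subset of A \ {23}, so there are 2^(n-1) = 2^3 = 8 of them.
Subsets excluding 23: ∅, {5}, {20}, {29}, {5, 20}, {5, 29}, {20, 29}, {5, 20, 29}

Subsets excluding 23 (8 total): ∅, {5}, {20}, {29}, {5, 20}, {5, 29}, {20, 29}, {5, 20, 29}


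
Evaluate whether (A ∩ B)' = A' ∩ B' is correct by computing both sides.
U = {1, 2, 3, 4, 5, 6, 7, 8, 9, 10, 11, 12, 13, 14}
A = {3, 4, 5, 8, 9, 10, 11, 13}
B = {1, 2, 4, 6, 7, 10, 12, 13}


LHS: A ∩ B = {4, 10, 13}
(A ∩ B)' = U \ (A ∩ B) = {1, 2, 3, 5, 6, 7, 8, 9, 11, 12, 14}
A' = {1, 2, 6, 7, 12, 14}, B' = {3, 5, 8, 9, 11, 14}
Claimed RHS: A' ∩ B' = {14}
Identity is INVALID: LHS = {1, 2, 3, 5, 6, 7, 8, 9, 11, 12, 14} but the RHS claimed here equals {14}. The correct form is (A ∩ B)' = A' ∪ B'.

Identity is invalid: (A ∩ B)' = {1, 2, 3, 5, 6, 7, 8, 9, 11, 12, 14} but A' ∩ B' = {14}. The correct De Morgan law is (A ∩ B)' = A' ∪ B'.


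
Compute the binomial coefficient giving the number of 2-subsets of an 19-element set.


C(n,k) = n! / (k!(n-k)!)
C(19,2) = 19! / (2!17!)
= 171

C(19,2) = 171


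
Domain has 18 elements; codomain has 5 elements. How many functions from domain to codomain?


Each of |A| = 18 inputs maps to any of |B| = 5 outputs.
# functions = |B|^|A| = 5^18
= 3814697265625

Number of functions = 3814697265625


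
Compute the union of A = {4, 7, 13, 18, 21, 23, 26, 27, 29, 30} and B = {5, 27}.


A ∪ B = all elements in A or B (or both)
A = {4, 7, 13, 18, 21, 23, 26, 27, 29, 30}
B = {5, 27}
A ∪ B = {4, 5, 7, 13, 18, 21, 23, 26, 27, 29, 30}

A ∪ B = {4, 5, 7, 13, 18, 21, 23, 26, 27, 29, 30}


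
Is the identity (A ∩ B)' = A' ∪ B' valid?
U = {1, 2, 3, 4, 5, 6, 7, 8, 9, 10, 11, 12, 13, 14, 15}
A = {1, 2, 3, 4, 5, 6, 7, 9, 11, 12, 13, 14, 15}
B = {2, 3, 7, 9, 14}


LHS: A ∩ B = {2, 3, 7, 9, 14}
(A ∩ B)' = U \ (A ∩ B) = {1, 4, 5, 6, 8, 10, 11, 12, 13, 15}
A' = {8, 10}, B' = {1, 4, 5, 6, 8, 10, 11, 12, 13, 15}
Claimed RHS: A' ∪ B' = {1, 4, 5, 6, 8, 10, 11, 12, 13, 15}
Identity is VALID: LHS = RHS = {1, 4, 5, 6, 8, 10, 11, 12, 13, 15} ✓

Identity is valid. (A ∩ B)' = A' ∪ B' = {1, 4, 5, 6, 8, 10, 11, 12, 13, 15}


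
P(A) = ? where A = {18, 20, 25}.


|A| = 3, so |P(A)| = 2^3 = 8
Enumerate subsets by cardinality (0 to 3):
∅, {18}, {20}, {25}, {18, 20}, {18, 25}, {20, 25}, {18, 20, 25}

P(A) has 8 subsets: ∅, {18}, {20}, {25}, {18, 20}, {18, 25}, {20, 25}, {18, 20, 25}


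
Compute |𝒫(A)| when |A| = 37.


Number of subsets = 2^n
= 2^37
= 137438953472

|P(A)| = 137438953472


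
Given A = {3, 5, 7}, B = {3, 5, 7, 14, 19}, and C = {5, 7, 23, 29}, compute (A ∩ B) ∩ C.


A ∩ B = {3, 5, 7}
(A ∩ B) ∩ C = {5, 7}

A ∩ B ∩ C = {5, 7}


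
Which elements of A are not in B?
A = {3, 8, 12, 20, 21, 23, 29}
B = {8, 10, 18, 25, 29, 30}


A \ B = elements in A but not in B
A = {3, 8, 12, 20, 21, 23, 29}
B = {8, 10, 18, 25, 29, 30}
Remove from A any elements in B
A \ B = {3, 12, 20, 21, 23}

A \ B = {3, 12, 20, 21, 23}


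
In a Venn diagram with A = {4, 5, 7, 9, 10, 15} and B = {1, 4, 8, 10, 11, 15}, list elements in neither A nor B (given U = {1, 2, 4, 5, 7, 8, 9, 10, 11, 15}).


A = {4, 5, 7, 9, 10, 15}
B = {1, 4, 8, 10, 11, 15}
Region: in neither A nor B (given U = {1, 2, 4, 5, 7, 8, 9, 10, 11, 15})
Elements: {2}

Elements in neither A nor B (given U = {1, 2, 4, 5, 7, 8, 9, 10, 11, 15}): {2}


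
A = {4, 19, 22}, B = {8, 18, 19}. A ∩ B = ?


A ∩ B = elements in both A and B
A = {4, 19, 22}
B = {8, 18, 19}
A ∩ B = {19}

A ∩ B = {19}


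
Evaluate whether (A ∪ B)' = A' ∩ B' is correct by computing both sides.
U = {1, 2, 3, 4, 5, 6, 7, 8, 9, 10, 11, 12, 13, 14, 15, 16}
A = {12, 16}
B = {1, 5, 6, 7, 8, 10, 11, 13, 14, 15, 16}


LHS: A ∪ B = {1, 5, 6, 7, 8, 10, 11, 12, 13, 14, 15, 16}
(A ∪ B)' = U \ (A ∪ B) = {2, 3, 4, 9}
A' = {1, 2, 3, 4, 5, 6, 7, 8, 9, 10, 11, 13, 14, 15}, B' = {2, 3, 4, 9, 12}
Claimed RHS: A' ∩ B' = {2, 3, 4, 9}
Identity is VALID: LHS = RHS = {2, 3, 4, 9} ✓

Identity is valid. (A ∪ B)' = A' ∩ B' = {2, 3, 4, 9}


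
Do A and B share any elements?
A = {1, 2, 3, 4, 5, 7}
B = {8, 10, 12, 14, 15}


Disjoint means A ∩ B = ∅.
A ∩ B = ∅
A ∩ B = ∅, so A and B are disjoint.

No — A and B share no elements (A ∩ B = ∅), so they are disjoint


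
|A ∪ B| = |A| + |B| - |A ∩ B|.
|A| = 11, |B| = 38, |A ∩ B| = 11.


|A ∪ B| = |A| + |B| - |A ∩ B|
= 11 + 38 - 11
= 38

|A ∪ B| = 38


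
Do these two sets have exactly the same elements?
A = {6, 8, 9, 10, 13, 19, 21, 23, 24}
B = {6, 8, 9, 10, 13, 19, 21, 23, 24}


Two sets are equal iff they have exactly the same elements.
A = {6, 8, 9, 10, 13, 19, 21, 23, 24}
B = {6, 8, 9, 10, 13, 19, 21, 23, 24}
Same elements → A = B

Yes, A = B


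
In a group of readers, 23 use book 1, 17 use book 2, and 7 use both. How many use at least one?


|A ∪ B| = |A| + |B| - |A ∩ B|
= 23 + 17 - 7
= 33

|A ∪ B| = 33


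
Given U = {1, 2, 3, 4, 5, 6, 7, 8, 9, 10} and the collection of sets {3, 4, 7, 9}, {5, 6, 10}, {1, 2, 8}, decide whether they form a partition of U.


A partition requires: (1) non-empty parts, (2) pairwise disjoint, (3) union = U
Parts: {3, 4, 7, 9}, {5, 6, 10}, {1, 2, 8}
Union of parts: {1, 2, 3, 4, 5, 6, 7, 8, 9, 10}
U = {1, 2, 3, 4, 5, 6, 7, 8, 9, 10}
All non-empty? True
Pairwise disjoint? True
Covers U? True

Yes, valid partition


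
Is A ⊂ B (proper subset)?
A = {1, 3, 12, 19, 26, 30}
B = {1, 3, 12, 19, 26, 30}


A ⊂ B requires: A ⊆ B AND A ≠ B.
A ⊆ B? Yes
A = B? Yes
A = B, so A is not a PROPER subset.

No, A is not a proper subset of B


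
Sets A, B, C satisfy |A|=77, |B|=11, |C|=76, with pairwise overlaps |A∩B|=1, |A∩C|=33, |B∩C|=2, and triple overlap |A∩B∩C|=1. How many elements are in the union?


|A∪B∪C| = |A|+|B|+|C| - |A∩B|-|A∩C|-|B∩C| + |A∩B∩C|
= 77+11+76 - 1-33-2 + 1
= 164 - 36 + 1
= 129

|A ∪ B ∪ C| = 129


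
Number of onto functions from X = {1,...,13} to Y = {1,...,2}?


n = |X| = 13, k = |Y| = 2. Surjections via inclusion-exclusion:
S(n,k) = Σ(-1)^i × C(k,i) × (k-i)^n, i=0 to k
i=0: (-1)^0×C(2,0)×2^13 = 8192
i=1: (-1)^1×C(2,1)×1^13 = -2
i=2: (-1)^2×C(2,2)×0^13 = 0
Total = 8190

Number of surjections = 8190


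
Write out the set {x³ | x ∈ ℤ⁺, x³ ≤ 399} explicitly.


Checking each candidate:
Condition: positive perfect cubes ≤ 399
Result = {1, 8, 27, 64, 125, 216, 343}

{1, 8, 27, 64, 125, 216, 343}


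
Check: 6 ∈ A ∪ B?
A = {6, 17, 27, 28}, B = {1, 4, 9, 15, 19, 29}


A = {6, 17, 27, 28}, B = {1, 4, 9, 15, 19, 29}
A ∪ B = all elements in A or B
A ∪ B = {1, 4, 6, 9, 15, 17, 19, 27, 28, 29}
Checking if 6 ∈ A ∪ B
6 is in A ∪ B → True

6 ∈ A ∪ B


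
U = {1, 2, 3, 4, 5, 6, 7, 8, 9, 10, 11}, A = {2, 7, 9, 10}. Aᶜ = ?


Aᶜ = U \ A = elements in U but not in A
U = {1, 2, 3, 4, 5, 6, 7, 8, 9, 10, 11}
A = {2, 7, 9, 10}
Aᶜ = {1, 3, 4, 5, 6, 8, 11}

Aᶜ = {1, 3, 4, 5, 6, 8, 11}


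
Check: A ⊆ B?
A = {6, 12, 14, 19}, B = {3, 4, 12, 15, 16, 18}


A ⊆ B means every element of A is in B.
Elements in A not in B: {6, 14, 19}
So A ⊄ B.

No, A ⊄ B


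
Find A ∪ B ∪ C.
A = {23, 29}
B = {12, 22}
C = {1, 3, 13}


A ∪ B = {12, 22, 23, 29}
(A ∪ B) ∪ C = {1, 3, 12, 13, 22, 23, 29}

A ∪ B ∪ C = {1, 3, 12, 13, 22, 23, 29}


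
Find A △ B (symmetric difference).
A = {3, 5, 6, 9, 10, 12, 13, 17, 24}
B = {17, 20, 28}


A △ B = (A \ B) ∪ (B \ A) = elements in exactly one of A or B
A \ B = {3, 5, 6, 9, 10, 12, 13, 24}
B \ A = {20, 28}
A △ B = {3, 5, 6, 9, 10, 12, 13, 20, 24, 28}

A △ B = {3, 5, 6, 9, 10, 12, 13, 20, 24, 28}


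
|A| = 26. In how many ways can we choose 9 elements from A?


C(n,k) = n! / (k!(n-k)!)
C(26,9) = 26! / (9!17!)
= 3124550

C(26,9) = 3124550


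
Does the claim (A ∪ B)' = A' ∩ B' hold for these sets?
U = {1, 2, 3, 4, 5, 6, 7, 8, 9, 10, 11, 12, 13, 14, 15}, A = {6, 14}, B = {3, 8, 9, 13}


LHS: A ∪ B = {3, 6, 8, 9, 13, 14}
(A ∪ B)' = U \ (A ∪ B) = {1, 2, 4, 5, 7, 10, 11, 12, 15}
A' = {1, 2, 3, 4, 5, 7, 8, 9, 10, 11, 12, 13, 15}, B' = {1, 2, 4, 5, 6, 7, 10, 11, 12, 14, 15}
Claimed RHS: A' ∩ B' = {1, 2, 4, 5, 7, 10, 11, 12, 15}
Identity is VALID: LHS = RHS = {1, 2, 4, 5, 7, 10, 11, 12, 15} ✓

Identity is valid. (A ∪ B)' = A' ∩ B' = {1, 2, 4, 5, 7, 10, 11, 12, 15}


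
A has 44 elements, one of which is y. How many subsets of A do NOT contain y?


Subsets of A avoiding y are subsets of A \ {y}, which has 43 elements.
Count = 2^(n-1) = 2^43
= 8796093022208

Number of subsets avoiding y = 8796093022208


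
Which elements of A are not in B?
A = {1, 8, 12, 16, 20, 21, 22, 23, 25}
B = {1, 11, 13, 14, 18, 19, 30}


A \ B = elements in A but not in B
A = {1, 8, 12, 16, 20, 21, 22, 23, 25}
B = {1, 11, 13, 14, 18, 19, 30}
Remove from A any elements in B
A \ B = {8, 12, 16, 20, 21, 22, 23, 25}

A \ B = {8, 12, 16, 20, 21, 22, 23, 25}


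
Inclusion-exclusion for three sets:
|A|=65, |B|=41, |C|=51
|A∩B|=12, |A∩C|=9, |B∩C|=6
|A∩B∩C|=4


|A∪B∪C| = |A|+|B|+|C| - |A∩B|-|A∩C|-|B∩C| + |A∩B∩C|
= 65+41+51 - 12-9-6 + 4
= 157 - 27 + 4
= 134

|A ∪ B ∪ C| = 134


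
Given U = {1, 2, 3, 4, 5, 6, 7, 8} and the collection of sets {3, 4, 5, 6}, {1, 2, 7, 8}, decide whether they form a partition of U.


A partition requires: (1) non-empty parts, (2) pairwise disjoint, (3) union = U
Parts: {3, 4, 5, 6}, {1, 2, 7, 8}
Union of parts: {1, 2, 3, 4, 5, 6, 7, 8}
U = {1, 2, 3, 4, 5, 6, 7, 8}
All non-empty? True
Pairwise disjoint? True
Covers U? True

Yes, valid partition


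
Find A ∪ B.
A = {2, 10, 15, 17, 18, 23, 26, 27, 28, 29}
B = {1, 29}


A ∪ B = all elements in A or B (or both)
A = {2, 10, 15, 17, 18, 23, 26, 27, 28, 29}
B = {1, 29}
A ∪ B = {1, 2, 10, 15, 17, 18, 23, 26, 27, 28, 29}

A ∪ B = {1, 2, 10, 15, 17, 18, 23, 26, 27, 28, 29}


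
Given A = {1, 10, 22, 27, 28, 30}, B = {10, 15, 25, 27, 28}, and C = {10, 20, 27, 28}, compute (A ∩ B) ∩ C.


A ∩ B = {10, 27, 28}
(A ∩ B) ∩ C = {10, 27, 28}

A ∩ B ∩ C = {10, 27, 28}


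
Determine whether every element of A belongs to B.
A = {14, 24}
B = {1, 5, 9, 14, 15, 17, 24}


A ⊆ B means every element of A is in B.
All elements of A are in B.
So A ⊆ B.

Yes, A ⊆ B


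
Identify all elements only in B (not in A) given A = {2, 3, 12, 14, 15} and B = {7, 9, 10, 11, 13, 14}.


A = {2, 3, 12, 14, 15}
B = {7, 9, 10, 11, 13, 14}
Region: only in B (not in A)
Elements: {7, 9, 10, 11, 13}

Elements only in B (not in A): {7, 9, 10, 11, 13}


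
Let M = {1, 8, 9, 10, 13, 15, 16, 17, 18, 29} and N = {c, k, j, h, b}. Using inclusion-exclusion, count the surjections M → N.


n = |M| = 10, k = |N| = 5. Surjections via inclusion-exclusion:
S(n,k) = Σ(-1)^i × C(k,i) × (k-i)^n, i=0 to k
i=0: (-1)^0×C(5,0)×5^10 = 9765625
i=1: (-1)^1×C(5,1)×4^10 = -5242880
i=2: (-1)^2×C(5,2)×3^10 = 590490
i=3: (-1)^3×C(5,3)×2^10 = -10240
i=4: (-1)^4×C(5,4)×1^10 = 5
i=5: (-1)^5×C(5,5)×0^10 = 0
Total = 5103000

Number of surjections = 5103000


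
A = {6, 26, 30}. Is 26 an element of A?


A = {6, 26, 30}
Checking if 26 is in A
26 is in A → True

26 ∈ A


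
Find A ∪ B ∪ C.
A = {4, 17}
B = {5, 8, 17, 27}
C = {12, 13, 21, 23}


A ∪ B = {4, 5, 8, 17, 27}
(A ∪ B) ∪ C = {4, 5, 8, 12, 13, 17, 21, 23, 27}

A ∪ B ∪ C = {4, 5, 8, 12, 13, 17, 21, 23, 27}


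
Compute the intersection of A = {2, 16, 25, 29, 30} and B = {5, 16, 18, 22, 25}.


A ∩ B = elements in both A and B
A = {2, 16, 25, 29, 30}
B = {5, 16, 18, 22, 25}
A ∩ B = {16, 25}

A ∩ B = {16, 25}


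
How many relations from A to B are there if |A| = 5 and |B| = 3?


A relation from A to B is any subset of A × B.
|A × B| = 5 × 3 = 15
# relations = 2^|A × B| = 2^15 = 32768

Number of relations = 32768


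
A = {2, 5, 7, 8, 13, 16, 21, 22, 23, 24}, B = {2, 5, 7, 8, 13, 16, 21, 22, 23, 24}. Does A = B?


Two sets are equal iff they have exactly the same elements.
A = {2, 5, 7, 8, 13, 16, 21, 22, 23, 24}
B = {2, 5, 7, 8, 13, 16, 21, 22, 23, 24}
Same elements → A = B

Yes, A = B


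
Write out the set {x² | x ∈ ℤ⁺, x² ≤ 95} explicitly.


Checking each candidate:
Condition: positive perfect squares ≤ 95
Result = {1, 4, 9, 16, 25, 36, 49, 64, 81}

{1, 4, 9, 16, 25, 36, 49, 64, 81}


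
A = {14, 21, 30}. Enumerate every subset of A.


|A| = 3, so |P(A)| = 2^3 = 8
Enumerate subsets by cardinality (0 to 3):
∅, {14}, {21}, {30}, {14, 21}, {14, 30}, {21, 30}, {14, 21, 30}

P(A) has 8 subsets: ∅, {14}, {21}, {30}, {14, 21}, {14, 30}, {21, 30}, {14, 21, 30}
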